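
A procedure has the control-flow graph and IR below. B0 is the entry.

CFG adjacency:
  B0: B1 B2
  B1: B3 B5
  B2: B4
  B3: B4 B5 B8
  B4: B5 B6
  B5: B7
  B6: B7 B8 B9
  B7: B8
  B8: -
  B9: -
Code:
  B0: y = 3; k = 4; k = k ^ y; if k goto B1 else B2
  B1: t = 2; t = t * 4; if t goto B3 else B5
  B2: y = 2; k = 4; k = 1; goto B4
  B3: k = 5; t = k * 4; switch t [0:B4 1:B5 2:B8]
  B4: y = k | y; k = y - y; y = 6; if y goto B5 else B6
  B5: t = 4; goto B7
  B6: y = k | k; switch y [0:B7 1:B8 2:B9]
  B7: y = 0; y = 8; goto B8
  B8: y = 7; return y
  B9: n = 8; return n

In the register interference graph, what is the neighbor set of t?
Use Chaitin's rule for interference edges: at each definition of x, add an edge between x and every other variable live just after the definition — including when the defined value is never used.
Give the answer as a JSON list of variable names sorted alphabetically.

Per-block:
  B0: def={k,y} ue=∅
  B1: def={t} ue=∅
  B2: def={k,y} ue=∅
  B3: def={k,t} ue=∅
  B4: def={k,y} ue={k,y}
  B5: def={t} ue=∅
  B6: def={y} ue={k}
  B7: def={y} ue=∅
  B8: def={y} ue=∅
  B9: def={n} ue=∅

Liveness:
  B0: in=∅ out={y}
  B1: in={y} out={y}
  B2: in=∅ out={k,y}
  B3: in={y} out={k,y}
  B4: in={k,y} out={k}
  B5: in=∅ out=∅
  B6: in={k} out=∅
  B7: in=∅ out=∅
  B8: in=∅ out=∅
  B9: in=∅ out=∅

Interference:
  k↔{t,y}
  n↔∅
  t↔{k,y}
  y↔{k,t}

N(t) = ["k", "y"]

Answer: ["k", "y"]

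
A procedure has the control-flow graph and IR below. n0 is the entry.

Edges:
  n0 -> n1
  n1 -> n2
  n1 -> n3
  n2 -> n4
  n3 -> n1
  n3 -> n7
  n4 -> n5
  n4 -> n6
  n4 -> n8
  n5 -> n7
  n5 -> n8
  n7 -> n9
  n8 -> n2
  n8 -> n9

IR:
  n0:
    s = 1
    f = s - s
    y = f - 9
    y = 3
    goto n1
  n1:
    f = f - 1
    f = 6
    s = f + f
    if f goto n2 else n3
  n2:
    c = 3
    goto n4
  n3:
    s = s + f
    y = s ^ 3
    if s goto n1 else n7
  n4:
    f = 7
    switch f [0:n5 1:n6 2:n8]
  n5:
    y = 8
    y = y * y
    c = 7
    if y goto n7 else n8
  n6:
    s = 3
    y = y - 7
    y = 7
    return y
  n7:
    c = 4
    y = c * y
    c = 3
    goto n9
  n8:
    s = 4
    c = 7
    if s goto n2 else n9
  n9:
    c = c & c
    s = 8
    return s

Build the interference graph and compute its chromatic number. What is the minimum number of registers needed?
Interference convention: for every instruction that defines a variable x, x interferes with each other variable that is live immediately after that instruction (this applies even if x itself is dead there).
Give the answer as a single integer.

def/use:
  n0 def {f,s,y} use ∅
  n1 def {f,s} use {f}
  n2 def {c} use ∅
  n3 def {s,y} use {f,s}
  n4 def {f} use ∅
  n5 def {c,y} use ∅
  n6 def {s,y} use {y}
  n7 def {c,y} use {y}
  n8 def {c,s} use ∅
  n9 def {c,s} use {c}

Backward fixpoint:
  n0: in=∅ out={f,y}
  n1: in={f,y} out={f,s,y}
  n2: in={y} out={y}
  n3: in={f,s} out={f,y}
  n4: in={y} out={y}
  n5: in=∅ out={y}
  n6: in={y} out=∅
  n7: in={y} out={c}
  n8: in={y} out={c,y}
  n9: in={c} out=∅

Interference:
  c — {s,y}
  f — {s,y}
  s — {c,f,y}
  y — {c,f,s}

Colouring:
  clique {c,s,y} ⇒ need ≥ 3
  assign c→c2 f→c2 s→c0 y→c1 — no edge inside a register ⇒ χ ≤ 3
  χ = 3

Answer: 3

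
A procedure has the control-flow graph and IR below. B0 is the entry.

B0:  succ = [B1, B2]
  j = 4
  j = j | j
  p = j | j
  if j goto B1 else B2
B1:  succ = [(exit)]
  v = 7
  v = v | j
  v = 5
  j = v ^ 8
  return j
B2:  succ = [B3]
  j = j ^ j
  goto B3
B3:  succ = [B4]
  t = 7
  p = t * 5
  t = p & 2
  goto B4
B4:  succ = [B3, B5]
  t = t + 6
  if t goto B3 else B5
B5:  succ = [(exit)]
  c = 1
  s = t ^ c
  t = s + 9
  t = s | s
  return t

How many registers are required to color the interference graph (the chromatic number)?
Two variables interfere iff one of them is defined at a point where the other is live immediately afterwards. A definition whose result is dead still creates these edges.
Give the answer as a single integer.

Answer: 2

Working:
Block summaries:
  B0: {j,p} / ∅
  B1: {j,v} / {j}
  B2: {j} / {j}
  B3: {p,t} / ∅
  B4: {t} / {t}
  B5: {c,s,t} / {t}

Backward fixpoint:
  B0: in=∅ out={j}
  B1: in={j} out=∅
  B2: in={j} out=∅
  B3: in=∅ out={t}
  B4: in={t} out={t}
  B5: in={t} out=∅

Interference:
  c↔{t}
  j↔{p,v}
  p↔{j}
  s↔{t}
  t↔{c,s}
  v↔{j}

Chromatic number:
  lower bound: {c,t} mutually conflict ⇒ χ ≥ 2
  2-colouring: r0={j,t}  r1={c,p,s,v}
  χ = 2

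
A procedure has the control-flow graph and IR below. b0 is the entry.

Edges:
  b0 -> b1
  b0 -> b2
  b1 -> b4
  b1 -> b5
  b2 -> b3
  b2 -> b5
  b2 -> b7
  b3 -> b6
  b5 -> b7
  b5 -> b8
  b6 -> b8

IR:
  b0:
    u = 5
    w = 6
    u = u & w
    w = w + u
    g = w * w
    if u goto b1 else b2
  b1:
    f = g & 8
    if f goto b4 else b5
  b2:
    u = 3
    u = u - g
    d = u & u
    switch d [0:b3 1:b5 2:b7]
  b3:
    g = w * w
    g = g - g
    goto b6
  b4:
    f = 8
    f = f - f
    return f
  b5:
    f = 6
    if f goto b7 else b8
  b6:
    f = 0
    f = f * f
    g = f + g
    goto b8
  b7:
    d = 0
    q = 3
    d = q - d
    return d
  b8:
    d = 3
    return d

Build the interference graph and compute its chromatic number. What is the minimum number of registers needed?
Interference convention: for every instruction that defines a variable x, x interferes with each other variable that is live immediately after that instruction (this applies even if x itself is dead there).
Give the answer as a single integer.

def/use:
  b0: def={g,u,w} ue=∅
  b1: def={f} ue={g}
  b2: def={d,u} ue={g}
  b3: def={g} ue={w}
  b4: def={f} ue=∅
  b5: def={f} ue=∅
  b6: def={f,g} ue={g}
  b7: def={d,q} ue=∅
  b8: def={d} ue=∅

Live sets:
  b0 li=∅ lo={g,w}
  b1 li={g} lo=∅
  b2 li={g,w} lo={w}
  b3 li={w} lo={g}
  b4 li=∅ lo=∅
  b5 li=∅ lo=∅
  b6 li={g} lo=∅
  b7 li=∅ lo=∅
  b8 li=∅ lo=∅

Interference:
  d — {q,w}
  f — {g}
  g — {f,u,w}
  q — {d}
  u — {g,w}
  w — {d,g,u}

Chromatic number:
  clique {g,u,w} ⇒ need ≥ 3
  assign d→r0 f→r1 g→r0 q→r1 u→r2 w→r1 — no edge inside a register ⇒ χ ≤ 3
  χ = 3

Answer: 3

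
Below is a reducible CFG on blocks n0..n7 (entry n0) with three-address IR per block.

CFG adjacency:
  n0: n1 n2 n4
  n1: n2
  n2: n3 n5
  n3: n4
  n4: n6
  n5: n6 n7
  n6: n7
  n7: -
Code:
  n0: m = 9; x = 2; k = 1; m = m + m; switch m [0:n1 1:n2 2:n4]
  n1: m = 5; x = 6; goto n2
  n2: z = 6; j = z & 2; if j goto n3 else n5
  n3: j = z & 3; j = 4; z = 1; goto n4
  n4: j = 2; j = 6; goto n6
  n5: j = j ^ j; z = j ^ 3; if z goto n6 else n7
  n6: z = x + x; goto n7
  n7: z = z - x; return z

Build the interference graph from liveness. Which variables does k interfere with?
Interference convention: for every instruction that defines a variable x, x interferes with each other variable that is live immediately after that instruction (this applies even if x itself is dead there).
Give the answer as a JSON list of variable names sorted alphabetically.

Answer: ["m", "x"]

Analysis:
Per-block:
  n0: {k,m,x} / ∅
  n1: {m,x} / ∅
  n2: {j,z} / ∅
  n3: {j,z} / {z}
  n4: {j} / ∅
  n5: {j,z} / {j}
  n6: {z} / {x}
  n7: {z} / {x,z}

Liveness:
  n0: in=∅ out={x}
  n1: in=∅ out={x}
  n2: in={x} out={j,x,z}
  n3: in={x,z} out={x}
  n4: in={x} out={x}
  n5: in={j,x} out={x,z}
  n6: in={x} out={x,z}
  n7: in={x,z} out=∅

Interfere edges:
  j↔{x,z}
  k↔{m,x}
  m↔{k,x}
  x↔{j,k,m,z}
  z↔{j,x}

N(k) = ["m", "x"]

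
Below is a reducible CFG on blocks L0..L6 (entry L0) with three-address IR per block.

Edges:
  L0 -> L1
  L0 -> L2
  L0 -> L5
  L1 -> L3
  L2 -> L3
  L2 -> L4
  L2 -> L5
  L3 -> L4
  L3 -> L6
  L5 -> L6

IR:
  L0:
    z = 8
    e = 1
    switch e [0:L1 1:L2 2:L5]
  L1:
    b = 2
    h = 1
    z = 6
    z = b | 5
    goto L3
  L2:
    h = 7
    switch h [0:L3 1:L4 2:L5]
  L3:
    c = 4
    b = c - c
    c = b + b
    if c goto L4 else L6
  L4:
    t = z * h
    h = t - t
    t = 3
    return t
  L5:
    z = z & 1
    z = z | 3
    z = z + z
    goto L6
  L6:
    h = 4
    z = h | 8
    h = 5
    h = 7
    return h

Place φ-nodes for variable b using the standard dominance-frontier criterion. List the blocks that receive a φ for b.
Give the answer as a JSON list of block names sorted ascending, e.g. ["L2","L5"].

idom tree: L1←L0 L2←L0 L3←L0 L4←L0 L5←L0 L6←L0
Dom∩ at merges:
  L3: preds {L1,L2}: {L0,L1} ∩ {L0,L2} = {L0}; idom=L0
  L4: preds {L2,L3}: {L0,L2} ∩ {L0,L3} = {L0}; idom=L0
  L5: preds {L0,L2}: {L0} ∩ {L0,L2} = {L0}; idom=L0
  L6: preds {L3,L5}: {L0,L3} ∩ {L0,L5} = {L0}; idom=L0

DF walk-up:
  join L3 pred L1: L1 stop@L0
  join L3 pred L2: L2 stop@L0
  join L4 pred L2: L2 stop@L0
  join L4 pred L3: L3 stop@L0
  join L5 pred L0: · stop@L0
  join L5 pred L2: L2 stop@L0
  join L6 pred L3: L3 stop@L0
  join L6 pred L5: L5 stop@L0
  L0 → ∅
  L1 → {L3}
  L2 → {L3,L4,L5}
  L3 → {L4,L6}
  L4 → ∅
  L5 → {L6}
  L6 → ∅

φ for b: defs {L1,L3}
  DF⁺ = {L3,L4,L6}

Answer: ["L3", "L4", "L6"]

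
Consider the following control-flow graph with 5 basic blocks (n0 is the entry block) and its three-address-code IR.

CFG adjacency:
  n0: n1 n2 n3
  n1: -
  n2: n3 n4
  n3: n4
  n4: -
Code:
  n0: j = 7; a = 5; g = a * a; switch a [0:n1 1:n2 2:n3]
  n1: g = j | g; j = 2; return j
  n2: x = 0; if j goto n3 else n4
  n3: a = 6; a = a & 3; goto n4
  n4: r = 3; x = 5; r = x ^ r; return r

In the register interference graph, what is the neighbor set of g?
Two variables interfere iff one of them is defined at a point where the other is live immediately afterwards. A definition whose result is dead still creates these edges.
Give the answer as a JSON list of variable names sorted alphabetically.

Answer: ["a", "j"]

Derivation:
Per-block:
  n0: def={a,g,j} ue=∅
  n1: def={g,j} ue={g,j}
  n2: def={x} ue={j}
  n3: def={a} ue=∅
  n4: def={r,x} ue=∅

Liveness:
  n0 li=∅ lo={g,j}
  n1 li={g,j} lo=∅
  n2 li={j} lo=∅
  n3 li=∅ lo=∅
  n4 li=∅ lo=∅

Interfere edges:
  a↔{g,j}
  g↔{a,j}
  j↔{a,g,x}
  r↔{x}
  x↔{j,r}

N(g) = ["a", "j"]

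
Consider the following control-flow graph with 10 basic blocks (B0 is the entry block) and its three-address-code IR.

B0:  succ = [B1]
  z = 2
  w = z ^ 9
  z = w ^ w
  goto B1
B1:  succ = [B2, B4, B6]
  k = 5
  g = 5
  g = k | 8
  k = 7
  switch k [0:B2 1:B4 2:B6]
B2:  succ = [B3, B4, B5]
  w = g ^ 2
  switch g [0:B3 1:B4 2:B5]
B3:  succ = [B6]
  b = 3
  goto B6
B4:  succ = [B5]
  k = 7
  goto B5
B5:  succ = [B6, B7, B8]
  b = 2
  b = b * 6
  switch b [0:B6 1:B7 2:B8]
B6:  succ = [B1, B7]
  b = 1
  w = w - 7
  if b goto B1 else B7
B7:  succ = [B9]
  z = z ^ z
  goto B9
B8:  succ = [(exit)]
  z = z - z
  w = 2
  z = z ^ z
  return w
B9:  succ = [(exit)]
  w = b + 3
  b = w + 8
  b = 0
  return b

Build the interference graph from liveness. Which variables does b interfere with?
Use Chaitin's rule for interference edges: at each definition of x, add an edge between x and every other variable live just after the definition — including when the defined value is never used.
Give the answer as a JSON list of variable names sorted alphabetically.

def/use:
  B0: def={w,z} ue=∅
  B1: def={g,k} ue=∅
  B2: def={w} ue={g}
  B3: def={b} ue=∅
  B4: def={k} ue=∅
  B5: def={b} ue=∅
  B6: def={b,w} ue={w}
  B7: def={z} ue={z}
  B8: def={w,z} ue={z}
  B9: def={b,w} ue={b}

Live sets:
  B0 li=∅ lo={w,z}
  B1 li={w,z} lo={g,w,z}
  B2 li={g,z} lo={w,z}
  B3 li={w,z} lo={w,z}
  B4 li={w,z} lo={w,z}
  B5 li={w,z} lo={b,w,z}
  B6 li={w,z} lo={b,w,z}
  B7 li={b,z} lo={b}
  B8 li={z} lo=∅
  B9 li={b} lo=∅

Interfere edges:
  b — {w,z}
  g — {k,w,z}
  k — {g,w,z}
  w — {b,g,k,z}
  z — {b,g,k,w}

N(b) = ["w", "z"]

Answer: ["w", "z"]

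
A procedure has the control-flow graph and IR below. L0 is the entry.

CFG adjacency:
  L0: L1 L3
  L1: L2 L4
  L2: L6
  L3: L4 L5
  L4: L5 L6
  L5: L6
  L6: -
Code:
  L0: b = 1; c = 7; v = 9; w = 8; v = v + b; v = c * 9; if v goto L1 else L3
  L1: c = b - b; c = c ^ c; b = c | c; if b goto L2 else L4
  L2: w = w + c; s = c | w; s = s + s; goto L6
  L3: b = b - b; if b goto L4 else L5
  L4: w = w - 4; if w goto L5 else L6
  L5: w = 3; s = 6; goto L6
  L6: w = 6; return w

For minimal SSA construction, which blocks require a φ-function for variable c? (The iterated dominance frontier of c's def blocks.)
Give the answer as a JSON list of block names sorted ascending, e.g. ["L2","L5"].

idom tree: L1←L0 L2←L1 L3←L0 L4←L0 L5←L0 L6←L0
Dom∩ at merges:
  L4: preds {L1,L3}: {L0,L1} ∩ {L0,L3} = {L0}; idom=L0
  L5: preds {L3,L4}: {L0,L3} ∩ {L0,L4} = {L0}; idom=L0
  L6: preds {L2,L4,L5}: {L0,L1,L2} ∩ {L0,L4} ∩ {L0,L5} = {L0}; idom=L0

Frontier:
  join L4 pred L1: L1 stop@L0
  join L4 pred L3: L3 stop@L0
  join L5 pred L3: L3 stop@L0
  join L5 pred L4: L4 stop@L0
  join L6 pred L2: L2→L1 stop@L0
  join L6 pred L4: L4 stop@L0
  join L6 pred L5: L5 stop@L0
  L0: DF=∅
  L1: DF={L4,L6}
  L2: DF={L6}
  L3: DF={L4,L5}
  L4: DF={L5,L6}
  L5: DF={L6}
  L6: DF=∅

φ for c: defs {L0,L1}
  DF⁺ = {L4,L5,L6}

Answer: ["L4", "L5", "L6"]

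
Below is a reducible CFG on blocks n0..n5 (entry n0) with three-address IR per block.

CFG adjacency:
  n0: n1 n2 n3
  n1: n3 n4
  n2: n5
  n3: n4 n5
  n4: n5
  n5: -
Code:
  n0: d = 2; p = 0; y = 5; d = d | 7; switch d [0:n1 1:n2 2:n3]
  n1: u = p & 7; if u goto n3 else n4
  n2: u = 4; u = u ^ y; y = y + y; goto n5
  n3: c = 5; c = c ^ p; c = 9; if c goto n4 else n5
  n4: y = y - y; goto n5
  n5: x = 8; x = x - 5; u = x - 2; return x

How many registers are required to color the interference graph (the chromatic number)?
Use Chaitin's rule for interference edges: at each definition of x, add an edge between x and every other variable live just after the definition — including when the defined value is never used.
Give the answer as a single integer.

Answer: 3

Derivation:
def/use:
  n0 def {d,p,y} use ∅
  n1 def {u} use {p}
  n2 def {u,y} use {y}
  n3 def {c} use {p}
  n4 def {y} use {y}
  n5 def {u,x} use ∅

Live sets:
  n0: in=∅ out={p,y}
  n1: in={p,y} out={p,y}
  n2: in={y} out=∅
  n3: in={p,y} out={y}
  n4: in={y} out=∅
  n5: in=∅ out=∅

Conflict graph:
  c: {p,y}
  d: {p,y}
  p: {c,d,u,y}
  u: {p,x,y}
  x: {u}
  y: {c,d,p,u}

Colouring:
  {c,p,y} pairwise interfere (3-clique) ⇒ χ ≥ 3
  assign c→c2 d→c2 p→c0 u→c2 x→c0 y→c1 — no edge inside a register ⇒ χ ≤ 3
  χ = 3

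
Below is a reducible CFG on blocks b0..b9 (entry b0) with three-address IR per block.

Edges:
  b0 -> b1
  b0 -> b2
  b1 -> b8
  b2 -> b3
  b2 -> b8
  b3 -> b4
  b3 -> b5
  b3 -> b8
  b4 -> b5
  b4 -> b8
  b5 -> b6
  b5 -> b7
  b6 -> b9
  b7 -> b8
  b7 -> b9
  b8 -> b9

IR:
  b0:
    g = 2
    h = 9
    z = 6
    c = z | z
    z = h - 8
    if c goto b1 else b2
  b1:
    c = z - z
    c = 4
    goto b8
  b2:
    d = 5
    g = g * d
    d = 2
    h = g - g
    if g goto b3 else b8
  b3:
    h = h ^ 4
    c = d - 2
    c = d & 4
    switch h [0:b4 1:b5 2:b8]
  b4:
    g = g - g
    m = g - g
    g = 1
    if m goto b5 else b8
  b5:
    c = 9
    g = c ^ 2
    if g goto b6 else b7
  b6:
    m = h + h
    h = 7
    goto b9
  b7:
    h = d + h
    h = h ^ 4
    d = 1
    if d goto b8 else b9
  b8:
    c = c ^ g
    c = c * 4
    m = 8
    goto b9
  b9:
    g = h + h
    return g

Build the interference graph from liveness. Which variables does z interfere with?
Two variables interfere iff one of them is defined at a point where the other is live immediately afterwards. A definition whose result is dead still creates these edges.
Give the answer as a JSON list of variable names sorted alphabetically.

Answer: ["c", "g", "h"]

Working:
def/use:
  b0 def {c,g,h,z} use ∅
  b1 def {c} use {z}
  b2 def {d,g,h} use {g}
  b3 def {c,h} use {d,h}
  b4 def {g,m} use {g}
  b5 def {c,g} use ∅
  b6 def {h,m} use {h}
  b7 def {d,h} use {d,h}
  b8 def {c,m} use {c,g}
  b9 def {g} use {h}

Backward fixpoint:
  live b0: ∅→{c,g,h,z}
  live b1: {g,h,z}→{c,g,h}
  live b2: {c,g}→{c,d,g,h}
  live b3: {d,g,h}→{c,d,g,h}
  live b4: {c,d,g,h}→{c,d,g,h}
  live b5: {d,h}→{c,d,g,h}
  live b6: {h}→{h}
  live b7: {c,d,g,h}→{c,g,h}
  live b8: {c,g,h}→{h}
  live b9: {h}→∅

Interfere edges:
  c — {d,g,h,m,z}
  d — {c,g,h,m}
  g — {c,d,h,m,z}
  h — {c,d,g,m,z}
  m — {c,d,g,h}
  z — {c,g,h}

N(z) = ["c", "g", "h"]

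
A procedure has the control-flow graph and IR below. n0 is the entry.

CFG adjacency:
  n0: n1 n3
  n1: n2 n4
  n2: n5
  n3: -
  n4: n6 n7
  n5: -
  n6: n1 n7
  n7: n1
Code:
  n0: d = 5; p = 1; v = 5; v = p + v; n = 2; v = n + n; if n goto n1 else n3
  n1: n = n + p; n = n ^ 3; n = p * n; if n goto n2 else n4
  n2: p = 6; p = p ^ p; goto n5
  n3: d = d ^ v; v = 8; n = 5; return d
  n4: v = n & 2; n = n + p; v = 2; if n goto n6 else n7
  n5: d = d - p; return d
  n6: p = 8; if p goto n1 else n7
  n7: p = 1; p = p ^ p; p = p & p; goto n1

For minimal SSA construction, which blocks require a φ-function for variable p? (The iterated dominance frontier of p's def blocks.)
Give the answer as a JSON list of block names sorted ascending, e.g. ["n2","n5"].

Answer: ["n1", "n7"]

Derivation:
idom tree: n1←n0 n2←n1 n3←n0 n4←n1 n5←n2 n6←n4 n7←n4
Dom∩ at merges:
  n1: preds {n0,n6,n7}: {n0} ∩ {n0,n1,n4,n6} ∩ {n0,n1,n4,n7} = {n0}; idom=n0
  n7: preds {n4,n6}: {n0,n1,n4} ∩ {n0,n1,n4,n6} = {n0,n1,n4}; idom=n4

DF walk-up:
  join n1 pred n0: · stop@n0
  join n1 pred n6: n6→n4→n1 stop@n0
  join n1 pred n7: n7→n4→n1 stop@n0
  join n7 pred n4: · stop@n4
  join n7 pred n6: n6 stop@n4
  DF(n0)=∅
  DF(n1)={n1}
  DF(n2)=∅
  DF(n3)=∅
  DF(n4)={n1}
  DF(n5)=∅
  DF(n6)={n1,n7}
  DF(n7)={n1}

φ for p: defs {n0,n2,n6,n7}
  DF⁺ = {n1,n7}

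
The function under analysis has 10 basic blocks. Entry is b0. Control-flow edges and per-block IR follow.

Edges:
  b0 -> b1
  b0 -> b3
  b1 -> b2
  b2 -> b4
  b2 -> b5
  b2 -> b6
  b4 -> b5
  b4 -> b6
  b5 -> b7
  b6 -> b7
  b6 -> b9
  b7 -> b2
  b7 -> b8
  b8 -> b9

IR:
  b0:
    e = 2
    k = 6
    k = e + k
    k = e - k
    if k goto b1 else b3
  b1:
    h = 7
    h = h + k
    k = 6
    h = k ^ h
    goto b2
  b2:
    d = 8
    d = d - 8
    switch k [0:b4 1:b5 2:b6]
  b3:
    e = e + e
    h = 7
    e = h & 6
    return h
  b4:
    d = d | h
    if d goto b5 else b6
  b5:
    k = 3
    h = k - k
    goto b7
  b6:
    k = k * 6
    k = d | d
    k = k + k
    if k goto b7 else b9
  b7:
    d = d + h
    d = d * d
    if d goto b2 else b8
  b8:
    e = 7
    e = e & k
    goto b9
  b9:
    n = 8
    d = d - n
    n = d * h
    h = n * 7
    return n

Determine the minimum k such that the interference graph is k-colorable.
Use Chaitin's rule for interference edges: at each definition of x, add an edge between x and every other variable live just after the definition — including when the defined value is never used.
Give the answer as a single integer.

Per-block:
  b0: def={e,k} ue=∅
  b1: def={h,k} ue={k}
  b2: def={d} ue={k}
  b3: def={e,h} ue={e}
  b4: def={d} ue={d,h}
  b5: def={h,k} ue=∅
  b6: def={k} ue={d,k}
  b7: def={d} ue={d,h}
  b8: def={e} ue={k}
  b9: def={d,h,n} ue={d,h}

Liveness:
  b0: in=∅ out={e,k}
  b1: in={k} out={h,k}
  b2: in={h,k} out={d,h,k}
  b3: in={e} out=∅
  b4: in={d,h,k} out={d,h,k}
  b5: in={d} out={d,h,k}
  b6: in={d,h,k} out={d,h,k}
  b7: in={d,h,k} out={d,h,k}
  b8: in={d,h,k} out={d,h}
  b9: in={d,h} out=∅

Interfere edges:
  d: {e,h,k,n}
  e: {d,h,k}
  h: {d,e,k,n}
  k: {d,e,h}
  n: {d,h}

Registers:
  clique {d,e,h,k} ⇒ need ≥ 4
  assign d→c0 e→c2 h→c1 k→c3 n→c2 — no edge inside a register ⇒ χ ≤ 4
  χ = 4

Answer: 4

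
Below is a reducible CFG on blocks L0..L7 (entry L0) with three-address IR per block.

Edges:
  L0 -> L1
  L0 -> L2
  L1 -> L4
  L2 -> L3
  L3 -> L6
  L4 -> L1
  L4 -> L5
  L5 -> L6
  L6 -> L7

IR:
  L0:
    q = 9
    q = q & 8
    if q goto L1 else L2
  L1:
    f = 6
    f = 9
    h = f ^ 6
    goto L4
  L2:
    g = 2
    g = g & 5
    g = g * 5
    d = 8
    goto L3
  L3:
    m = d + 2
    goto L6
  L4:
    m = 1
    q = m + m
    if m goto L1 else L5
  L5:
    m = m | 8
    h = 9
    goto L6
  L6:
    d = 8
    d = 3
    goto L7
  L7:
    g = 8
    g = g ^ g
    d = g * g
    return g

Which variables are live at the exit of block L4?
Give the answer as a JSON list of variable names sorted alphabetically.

Block summaries:
  L0 def {q} use ∅
  L1 def {f,h} use ∅
  L2 def {d,g} use ∅
  L3 def {m} use {d}
  L4 def {m,q} use ∅
  L5 def {h,m} use {m}
  L6 def {d} use ∅
  L7 def {d,g} use ∅

Live sets:
  live L0: ∅→∅
  live L1: ∅→∅
  live L2: ∅→{d}
  live L3: {d}→∅
  live L4: ∅→{m}
  live L5: {m}→∅
  live L6: ∅→∅
  live L7: ∅→∅

live-out(L4) = ["m"]

Answer: ["m"]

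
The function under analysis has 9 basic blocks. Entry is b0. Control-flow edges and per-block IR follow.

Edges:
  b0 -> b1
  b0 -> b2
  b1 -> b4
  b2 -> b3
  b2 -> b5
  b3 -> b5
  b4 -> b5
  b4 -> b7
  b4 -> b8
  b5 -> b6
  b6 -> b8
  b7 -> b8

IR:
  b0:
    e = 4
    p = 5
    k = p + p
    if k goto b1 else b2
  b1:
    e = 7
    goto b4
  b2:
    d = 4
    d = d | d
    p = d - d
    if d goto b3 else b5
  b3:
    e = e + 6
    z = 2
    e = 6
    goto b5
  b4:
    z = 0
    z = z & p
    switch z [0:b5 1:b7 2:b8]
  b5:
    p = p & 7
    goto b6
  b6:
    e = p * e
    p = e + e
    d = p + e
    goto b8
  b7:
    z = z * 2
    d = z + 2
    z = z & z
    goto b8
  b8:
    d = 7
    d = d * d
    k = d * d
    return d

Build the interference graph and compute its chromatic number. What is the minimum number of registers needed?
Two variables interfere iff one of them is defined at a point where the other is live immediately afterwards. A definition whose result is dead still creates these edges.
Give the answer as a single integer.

Per-block:
  b0: def={e,k,p} ue=∅
  b1: def={e} ue=∅
  b2: def={d,p} ue=∅
  b3: def={e,z} ue={e}
  b4: def={z} ue={p}
  b5: def={p} ue={p}
  b6: def={d,e,p} ue={e,p}
  b7: def={d,z} ue={z}
  b8: def={d,k} ue=∅

Live sets:
  live b0: ∅→{e,p}
  live b1: {p}→{e,p}
  live b2: {e}→{e,p}
  live b3: {e,p}→{e,p}
  live b4: {e,p}→{e,p,z}
  live b5: {e,p}→{e,p}
  live b6: {e,p}→∅
  live b7: {z}→∅
  live b8: ∅→∅

Interfere edges:
  d↔{e,k,p,z}
  e↔{d,k,p,z}
  k↔{d,e,p}
  p↔{d,e,k,z}
  z↔{d,e,p}

Chromatic number:
  clique {d,e,k,p} ⇒ need ≥ 4
  4-colouring: r0={d}  r1={e}  r2={p}  r3={k,z}
  χ = 4

Answer: 4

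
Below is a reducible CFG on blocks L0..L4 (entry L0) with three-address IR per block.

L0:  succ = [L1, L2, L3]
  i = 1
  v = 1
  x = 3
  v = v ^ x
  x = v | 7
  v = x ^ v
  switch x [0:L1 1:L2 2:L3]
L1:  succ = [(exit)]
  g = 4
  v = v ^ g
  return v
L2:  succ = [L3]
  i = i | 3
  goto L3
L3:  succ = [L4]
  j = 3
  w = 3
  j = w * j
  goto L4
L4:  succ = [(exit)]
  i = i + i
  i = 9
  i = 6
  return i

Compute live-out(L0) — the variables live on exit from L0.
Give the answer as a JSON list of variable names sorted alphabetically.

Answer: ["i", "v"]

Working:
Block summaries:
  L0 def {i,v,x} use ∅
  L1 def {g,v} use {v}
  L2 def {i} use {i}
  L3 def {j,w} use ∅
  L4 def {i} use {i}

Liveness:
  L0: in=∅ out={i,v}
  L1: in={v} out=∅
  L2: in={i} out={i}
  L3: in={i} out={i}
  L4: in={i} out=∅

live-out(L0) = ["i", "v"]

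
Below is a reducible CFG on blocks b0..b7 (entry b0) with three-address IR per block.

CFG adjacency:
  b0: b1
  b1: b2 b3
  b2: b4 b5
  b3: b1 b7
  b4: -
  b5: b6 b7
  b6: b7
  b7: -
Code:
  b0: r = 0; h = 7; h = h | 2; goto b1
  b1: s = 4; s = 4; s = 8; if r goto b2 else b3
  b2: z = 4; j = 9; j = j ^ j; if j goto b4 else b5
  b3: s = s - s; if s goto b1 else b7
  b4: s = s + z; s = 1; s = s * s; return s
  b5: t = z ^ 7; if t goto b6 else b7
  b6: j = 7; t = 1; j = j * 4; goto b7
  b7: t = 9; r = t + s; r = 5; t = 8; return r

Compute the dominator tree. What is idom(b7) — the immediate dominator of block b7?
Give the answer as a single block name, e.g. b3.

Answer: b1

Working:
idom tree: b1←b0 b2←b1 b3←b1 b4←b2 b5←b2 b6←b5 b7←b1
Dom∩ at merges:
  b1: preds {b0,b3}: {b0} ∩ {b0,b1,b3} = {b0}; idom=b0
  b7: preds {b3,b5,b6}: {b0,b1,b3} ∩ {b0,b1,b2,b5} ∩ {b0,b1,b2,b5,b6} = {b0,b1}; idom=b1

idom(b7) = b1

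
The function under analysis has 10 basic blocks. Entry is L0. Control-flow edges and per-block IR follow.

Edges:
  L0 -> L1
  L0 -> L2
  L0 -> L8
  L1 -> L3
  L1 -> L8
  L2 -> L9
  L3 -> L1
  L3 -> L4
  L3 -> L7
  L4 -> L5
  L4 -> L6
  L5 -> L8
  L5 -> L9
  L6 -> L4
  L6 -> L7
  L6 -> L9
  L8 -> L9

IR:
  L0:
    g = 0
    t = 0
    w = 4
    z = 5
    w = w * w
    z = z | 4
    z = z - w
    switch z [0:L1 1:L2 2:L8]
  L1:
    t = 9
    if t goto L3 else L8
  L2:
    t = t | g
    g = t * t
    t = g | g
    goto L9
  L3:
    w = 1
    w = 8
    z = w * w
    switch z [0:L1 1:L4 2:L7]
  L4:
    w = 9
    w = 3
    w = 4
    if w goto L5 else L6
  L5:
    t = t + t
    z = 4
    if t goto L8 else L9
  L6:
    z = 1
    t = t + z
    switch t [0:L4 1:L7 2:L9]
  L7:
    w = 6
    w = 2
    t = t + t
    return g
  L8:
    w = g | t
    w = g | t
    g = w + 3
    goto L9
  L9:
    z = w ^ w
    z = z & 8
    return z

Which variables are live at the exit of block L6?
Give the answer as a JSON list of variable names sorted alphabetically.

def/use:
  L0 def {g,t,w,z} use ∅
  L1 def {t} use ∅
  L2 def {g,t} use {g,t}
  L3 def {w,z} use ∅
  L4 def {w} use ∅
  L5 def {t,z} use {t}
  L6 def {t,z} use {t}
  L7 def {t,w} use {g,t}
  L8 def {g,w} use {g,t}
  L9 def {z} use {w}

Backward fixpoint:
  L0: in=∅ out={g,t,w}
  L1: in={g} out={g,t}
  L2: in={g,t,w} out={w}
  L3: in={g,t} out={g,t}
  L4: in={g,t} out={g,t,w}
  L5: in={g,t,w} out={g,t,w}
  L6: in={g,t,w} out={g,t,w}
  L7: in={g,t} out=∅
  L8: in={g,t} out={w}
  L9: in={w} out=∅

live-out(L6) = ["g", "t", "w"]

Answer: ["g", "t", "w"]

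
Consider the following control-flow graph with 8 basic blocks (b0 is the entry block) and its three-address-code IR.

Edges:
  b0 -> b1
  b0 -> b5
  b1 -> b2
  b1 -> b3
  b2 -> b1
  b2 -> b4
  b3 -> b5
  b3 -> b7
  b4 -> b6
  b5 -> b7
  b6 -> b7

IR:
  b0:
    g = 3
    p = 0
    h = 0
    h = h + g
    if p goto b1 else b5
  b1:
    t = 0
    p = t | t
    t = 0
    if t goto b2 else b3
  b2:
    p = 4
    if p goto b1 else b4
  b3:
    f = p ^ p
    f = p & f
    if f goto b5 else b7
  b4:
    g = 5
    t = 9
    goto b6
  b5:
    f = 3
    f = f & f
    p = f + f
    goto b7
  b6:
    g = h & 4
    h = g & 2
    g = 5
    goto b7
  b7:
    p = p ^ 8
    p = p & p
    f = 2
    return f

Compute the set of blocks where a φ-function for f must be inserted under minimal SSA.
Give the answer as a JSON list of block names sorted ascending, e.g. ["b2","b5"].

idom tree: b1←b0 b2←b1 b3←b1 b4←b2 b5←b0 b6←b4 b7←b0
Dom at joins:
  b1: preds {b0,b2}: {b0} ∩ {b0,b1,b2} = {b0}; idom=b0
  b5: preds {b0,b3}: {b0} ∩ {b0,b1,b3} = {b0}; idom=b0
  b7: preds {b3,b5,b6}: {b0,b1,b3} ∩ {b0,b5} ∩ {b0,b1,b2,b4,b6} = {b0}; idom=b0

Frontier:
  b1←b0: walk · to b0
  b1←b2: walk b2→b1 to b0
  b5←b0: walk · to b0
  b5←b3: walk b3→b1 to b0
  b7←b3: walk b3→b1 to b0
  b7←b5: walk b5 to b0
  b7←b6: walk b6→b4→b2→b1 to b0
  b0: DF=∅
  b1: DF={b1,b5,b7}
  b2: DF={b1,b7}
  b3: DF={b5,b7}
  b4: DF={b7}
  b5: DF={b7}
  b6: DF={b7}
  b7: DF=∅

φ for f: defs {b3,b5,b7}
  DF⁺ = {b5,b7}

Answer: ["b5", "b7"]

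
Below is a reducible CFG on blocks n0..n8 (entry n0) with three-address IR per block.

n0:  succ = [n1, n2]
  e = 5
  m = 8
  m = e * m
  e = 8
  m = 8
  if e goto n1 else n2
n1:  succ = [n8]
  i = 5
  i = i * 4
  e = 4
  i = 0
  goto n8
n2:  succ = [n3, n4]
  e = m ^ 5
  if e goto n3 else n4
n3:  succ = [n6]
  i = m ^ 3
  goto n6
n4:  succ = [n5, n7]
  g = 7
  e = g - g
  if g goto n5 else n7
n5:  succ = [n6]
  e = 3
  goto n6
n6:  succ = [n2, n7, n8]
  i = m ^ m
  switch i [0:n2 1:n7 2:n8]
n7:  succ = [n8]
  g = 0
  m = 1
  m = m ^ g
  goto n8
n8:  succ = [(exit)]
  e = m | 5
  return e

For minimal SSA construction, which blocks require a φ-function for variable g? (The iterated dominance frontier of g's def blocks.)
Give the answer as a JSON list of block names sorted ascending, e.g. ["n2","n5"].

idom tree: n1←n0 n2←n0 n3←n2 n4←n2 n5←n4 n6←n2 n7←n2 n8←n0
Join-block Dom:
  n2: preds {n0,n6}: {n0} ∩ {n0,n2,n6} = {n0}; idom=n0
  n6: preds {n3,n5}: {n0,n2,n3} ∩ {n0,n2,n4,n5} = {n0,n2}; idom=n2
  n7: preds {n4,n6}: {n0,n2,n4} ∩ {n0,n2,n6} = {n0,n2}; idom=n2
  n8: preds {n1,n6,n7}: {n0,n1} ∩ {n0,n2,n6} ∩ {n0,n2,n7} = {n0}; idom=n0

DF derivation:
  join n2 pred n0: · stop@n0
  join n2 pred n6: n6→n2 stop@n0
  join n6 pred n3: n3 stop@n2
  join n6 pred n5: n5→n4 stop@n2
  join n7 pred n4: n4 stop@n2
  join n7 pred n6: n6 stop@n2
  join n8 pred n1: n1 stop@n0
  join n8 pred n6: n6→n2 stop@n0
  join n8 pred n7: n7→n2 stop@n0
  n0: DF=∅
  n1: DF={n8}
  n2: DF={n2,n8}
  n3: DF={n6}
  n4: DF={n6,n7}
  n5: DF={n6}
  n6: DF={n2,n7,n8}
  n7: DF={n8}
  n8: DF=∅

φ for g: defs {n4,n7}
  DF⁺ = {n2,n6,n7,n8}

Answer: ["n2", "n6", "n7", "n8"]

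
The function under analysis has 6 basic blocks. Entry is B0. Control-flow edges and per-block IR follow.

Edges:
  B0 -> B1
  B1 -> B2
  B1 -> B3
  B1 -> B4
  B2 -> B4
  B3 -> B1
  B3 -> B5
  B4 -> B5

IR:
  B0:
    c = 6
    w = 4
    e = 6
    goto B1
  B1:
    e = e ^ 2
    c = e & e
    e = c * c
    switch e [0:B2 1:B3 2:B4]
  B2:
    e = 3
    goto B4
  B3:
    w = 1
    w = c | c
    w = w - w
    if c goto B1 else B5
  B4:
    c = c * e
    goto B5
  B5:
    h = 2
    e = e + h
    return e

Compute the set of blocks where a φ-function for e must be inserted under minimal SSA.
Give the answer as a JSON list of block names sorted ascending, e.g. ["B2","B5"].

idom tree: B1←B0 B2←B1 B3←B1 B4←B1 B5←B1
Join-block Dom:
  B1: preds {B0,B3}: {B0} ∩ {B0,B1,B3} = {B0}; idom=B0
  B4: preds {B1,B2}: {B0,B1} ∩ {B0,B1,B2} = {B0,B1}; idom=B1
  B5: preds {B3,B4}: {B0,B1,B3} ∩ {B0,B1,B4} = {B0,B1}; idom=B1

DF derivation:
  join B1 pred B0: · stop@B0
  join B1 pred B3: B3→B1 stop@B0
  join B4 pred B1: · stop@B1
  join B4 pred B2: B2 stop@B1
  join B5 pred B3: B3 stop@B1
  join B5 pred B4: B4 stop@B1
  B0 → ∅
  B1 → {B1}
  B2 → {B4}
  B3 → {B1,B5}
  B4 → {B5}
  B5 → ∅

φ for e: defs {B0,B1,B2,B5}
  DF⁺ = {B1,B4,B5}

Answer: ["B1", "B4", "B5"]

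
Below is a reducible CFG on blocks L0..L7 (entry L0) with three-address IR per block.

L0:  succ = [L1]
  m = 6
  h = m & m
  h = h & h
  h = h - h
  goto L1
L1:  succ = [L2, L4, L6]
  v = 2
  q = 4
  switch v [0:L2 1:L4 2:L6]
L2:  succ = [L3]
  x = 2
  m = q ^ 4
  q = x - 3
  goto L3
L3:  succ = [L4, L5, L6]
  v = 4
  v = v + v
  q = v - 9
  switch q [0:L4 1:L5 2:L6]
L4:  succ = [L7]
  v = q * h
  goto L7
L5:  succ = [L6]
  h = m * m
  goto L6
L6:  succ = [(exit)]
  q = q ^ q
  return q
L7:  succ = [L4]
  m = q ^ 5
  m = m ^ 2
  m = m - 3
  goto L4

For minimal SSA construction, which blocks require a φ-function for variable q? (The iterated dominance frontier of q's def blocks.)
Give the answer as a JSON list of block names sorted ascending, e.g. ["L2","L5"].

idom tree: L1←L0 L2←L1 L3←L2 L4←L1 L5←L3 L6←L1 L7←L4
Join-block Dom:
  L4: preds {L1,L3,L7}: {L0,L1} ∩ {L0,L1,L2,L3} ∩ {L0,L1,L4,L7} = {L0,L1}; idom=L1
  L6: preds {L1,L3,L5}: {L0,L1} ∩ {L0,L1,L2,L3} ∩ {L0,L1,L2,L3,L5} = {L0,L1}; idom=L1

DF walk-up:
  L4←L1: walk · to L1
  L4←L3: walk L3→L2 to L1
  L4←L7: walk L7→L4 to L1
  L6←L1: walk · to L1
  L6←L3: walk L3→L2 to L1
  L6←L5: walk L5→L3→L2 to L1
  L0: DF=∅
  L1: DF=∅
  L2: DF={L4,L6}
  L3: DF={L4,L6}
  L4: DF={L4}
  L5: DF={L6}
  L6: DF=∅
  L7: DF={L4}

φ for q: defs {L1,L2,L3,L6}
  DF⁺ = {L4,L6}

Answer: ["L4", "L6"]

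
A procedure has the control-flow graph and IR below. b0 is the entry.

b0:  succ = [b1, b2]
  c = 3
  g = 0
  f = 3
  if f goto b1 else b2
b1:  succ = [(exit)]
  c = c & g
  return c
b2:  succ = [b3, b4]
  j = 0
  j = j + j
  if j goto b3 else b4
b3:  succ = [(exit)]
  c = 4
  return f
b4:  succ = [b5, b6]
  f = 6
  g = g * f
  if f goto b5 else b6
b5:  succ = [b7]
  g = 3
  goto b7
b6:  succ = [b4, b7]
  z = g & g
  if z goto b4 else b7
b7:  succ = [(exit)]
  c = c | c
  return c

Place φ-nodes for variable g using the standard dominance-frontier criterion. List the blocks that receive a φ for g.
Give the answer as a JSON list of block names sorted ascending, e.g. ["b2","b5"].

Answer: ["b4", "b7"]

Analysis:
idom tree: b1←b0 b2←b0 b3←b2 b4←b2 b5←b4 b6←b4 b7←b4
Dom∩ at merges:
  b4: preds {b2,b6}: {b0,b2} ∩ {b0,b2,b4,b6} = {b0,b2}; idom=b2
  b7: preds {b5,b6}: {b0,b2,b4,b5} ∩ {b0,b2,b4,b6} = {b0,b2,b4}; idom=b4

DF derivation:
  join b4 pred b2: · stop@b2
  join b4 pred b6: b6→b4 stop@b2
  join b7 pred b5: b5 stop@b4
  join b7 pred b6: b6 stop@b4
  b0: DF=∅
  b1: DF=∅
  b2: DF=∅
  b3: DF=∅
  b4: DF={b4}
  b5: DF={b7}
  b6: DF={b4,b7}
  b7: DF=∅

φ for g: defs {b0,b4,b5}
  DF⁺ = {b4,b7}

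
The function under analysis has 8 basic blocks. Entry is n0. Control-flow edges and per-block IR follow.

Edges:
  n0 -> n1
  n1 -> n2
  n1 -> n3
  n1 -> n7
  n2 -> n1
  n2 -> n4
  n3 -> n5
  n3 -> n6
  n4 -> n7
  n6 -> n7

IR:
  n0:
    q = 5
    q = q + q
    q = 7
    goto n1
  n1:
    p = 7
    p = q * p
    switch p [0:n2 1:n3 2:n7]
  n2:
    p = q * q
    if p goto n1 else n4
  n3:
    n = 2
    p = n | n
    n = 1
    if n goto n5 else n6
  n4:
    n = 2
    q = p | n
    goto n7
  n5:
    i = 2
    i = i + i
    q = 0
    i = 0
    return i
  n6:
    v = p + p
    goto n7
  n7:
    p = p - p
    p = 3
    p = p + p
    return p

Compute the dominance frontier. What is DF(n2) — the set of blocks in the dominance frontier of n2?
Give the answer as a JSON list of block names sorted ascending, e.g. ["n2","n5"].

idom tree: n1←n0 n2←n1 n3←n1 n4←n2 n5←n3 n6←n3 n7←n1
Dom∩ at merges:
  n1: preds {n0,n2}: {n0} ∩ {n0,n1,n2} = {n0}; idom=n0
  n7: preds {n1,n4,n6}: {n0,n1} ∩ {n0,n1,n2,n4} ∩ {n0,n1,n3,n6} = {n0,n1}; idom=n1

DF walk-up:
  join n1 pred n0: · stop@n0
  join n1 pred n2: n2→n1 stop@n0
  join n7 pred n1: · stop@n1
  join n7 pred n4: n4→n2 stop@n1
  join n7 pred n6: n6→n3 stop@n1
  n0: DF=∅
  n1: DF={n1}
  n2: DF={n1,n7}
  n3: DF={n7}
  n4: DF={n7}
  n5: DF=∅
  n6: DF={n7}
  n7: DF=∅

DF(n2) = ["n1", "n7"]

Answer: ["n1", "n7"]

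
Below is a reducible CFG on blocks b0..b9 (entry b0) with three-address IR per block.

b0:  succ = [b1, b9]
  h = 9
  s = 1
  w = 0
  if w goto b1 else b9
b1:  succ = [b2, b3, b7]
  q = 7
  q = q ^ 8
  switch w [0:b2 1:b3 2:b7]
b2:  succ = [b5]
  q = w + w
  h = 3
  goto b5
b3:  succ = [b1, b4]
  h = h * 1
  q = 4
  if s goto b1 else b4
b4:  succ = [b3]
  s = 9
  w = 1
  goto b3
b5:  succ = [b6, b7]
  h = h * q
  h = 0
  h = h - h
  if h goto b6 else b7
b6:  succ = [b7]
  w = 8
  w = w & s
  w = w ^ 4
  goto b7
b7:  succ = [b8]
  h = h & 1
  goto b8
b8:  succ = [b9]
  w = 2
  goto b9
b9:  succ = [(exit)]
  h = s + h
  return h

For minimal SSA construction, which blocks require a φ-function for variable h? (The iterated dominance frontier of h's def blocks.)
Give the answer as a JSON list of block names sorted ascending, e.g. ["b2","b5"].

Answer: ["b1", "b3", "b7", "b9"]

Analysis:
idom tree: b1←b0 b2←b1 b3←b1 b4←b3 b5←b2 b6←b5 b7←b1 b8←b7 b9←b0
Dom at joins:
  b1: preds {b0,b3}: {b0} ∩ {b0,b1,b3} = {b0}; idom=b0
  b3: preds {b1,b4}: {b0,b1} ∩ {b0,b1,b3,b4} = {b0,b1}; idom=b1
  b7: preds {b1,b5,b6}: {b0,b1} ∩ {b0,b1,b2,b5} ∩ {b0,b1,b2,b5,b6} = {b0,b1}; idom=b1
  b9: preds {b0,b8}: {b0} ∩ {b0,b1,b7,b8} = {b0}; idom=b0

DF walk-up:
  join b1 pred b0: · stop@b0
  join b1 pred b3: b3→b1 stop@b0
  join b3 pred b1: · stop@b1
  join b3 pred b4: b4→b3 stop@b1
  join b7 pred b1: · stop@b1
  join b7 pred b5: b5→b2 stop@b1
  join b7 pred b6: b6→b5→b2 stop@b1
  join b9 pred b0: · stop@b0
  join b9 pred b8: b8→b7→b1 stop@b0
  b0: DF=∅
  b1: DF={b1,b9}
  b2: DF={b7}
  b3: DF={b1,b3}
  b4: DF={b3}
  b5: DF={b7}
  b6: DF={b7}
  b7: DF={b9}
  b8: DF={b9}
  b9: DF=∅

φ for h: defs {b0,b2,b3,b5,b7,b9}
  DF⁺ = {b1,b3,b7,b9}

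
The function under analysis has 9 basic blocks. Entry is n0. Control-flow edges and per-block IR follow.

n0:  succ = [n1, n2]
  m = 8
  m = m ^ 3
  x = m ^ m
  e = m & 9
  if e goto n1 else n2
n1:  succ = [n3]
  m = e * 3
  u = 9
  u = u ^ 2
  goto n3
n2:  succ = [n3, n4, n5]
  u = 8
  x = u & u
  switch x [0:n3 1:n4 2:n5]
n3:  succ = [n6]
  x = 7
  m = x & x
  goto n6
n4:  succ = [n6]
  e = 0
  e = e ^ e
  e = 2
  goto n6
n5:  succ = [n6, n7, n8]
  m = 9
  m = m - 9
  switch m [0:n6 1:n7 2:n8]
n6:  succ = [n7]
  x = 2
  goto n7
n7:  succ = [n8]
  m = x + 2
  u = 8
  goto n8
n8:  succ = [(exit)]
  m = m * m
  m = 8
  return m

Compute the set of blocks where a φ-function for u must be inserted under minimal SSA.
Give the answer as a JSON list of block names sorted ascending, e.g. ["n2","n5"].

Answer: ["n3", "n6", "n7", "n8"]

Analysis:
idom tree: n1←n0 n2←n0 n3←n0 n4←n2 n5←n2 n6←n0 n7←n0 n8←n0
Join-block Dom:
  n3: preds {n1,n2}: {n0,n1} ∩ {n0,n2} = {n0}; idom=n0
  n6: preds {n3,n4,n5}: {n0,n3} ∩ {n0,n2,n4} ∩ {n0,n2,n5} = {n0}; idom=n0
  n7: preds {n5,n6}: {n0,n2,n5} ∩ {n0,n6} = {n0}; idom=n0
  n8: preds {n5,n7}: {n0,n2,n5} ∩ {n0,n7} = {n0}; idom=n0

Frontier:
  n3←n1: walk n1 to n0
  n3←n2: walk n2 to n0
  n6←n3: walk n3 to n0
  n6←n4: walk n4→n2 to n0
  n6←n5: walk n5→n2 to n0
  n7←n5: walk n5→n2 to n0
  n7←n6: walk n6 to n0
  n8←n5: walk n5→n2 to n0
  n8←n7: walk n7 to n0
  n0 → ∅
  n1 → {n3}
  n2 → {n3,n6,n7,n8}
  n3 → {n6}
  n4 → {n6}
  n5 → {n6,n7,n8}
  n6 → {n7}
  n7 → {n8}
  n8 → ∅

φ for u: defs {n1,n2,n7}
  DF⁺ = {n3,n6,n7,n8}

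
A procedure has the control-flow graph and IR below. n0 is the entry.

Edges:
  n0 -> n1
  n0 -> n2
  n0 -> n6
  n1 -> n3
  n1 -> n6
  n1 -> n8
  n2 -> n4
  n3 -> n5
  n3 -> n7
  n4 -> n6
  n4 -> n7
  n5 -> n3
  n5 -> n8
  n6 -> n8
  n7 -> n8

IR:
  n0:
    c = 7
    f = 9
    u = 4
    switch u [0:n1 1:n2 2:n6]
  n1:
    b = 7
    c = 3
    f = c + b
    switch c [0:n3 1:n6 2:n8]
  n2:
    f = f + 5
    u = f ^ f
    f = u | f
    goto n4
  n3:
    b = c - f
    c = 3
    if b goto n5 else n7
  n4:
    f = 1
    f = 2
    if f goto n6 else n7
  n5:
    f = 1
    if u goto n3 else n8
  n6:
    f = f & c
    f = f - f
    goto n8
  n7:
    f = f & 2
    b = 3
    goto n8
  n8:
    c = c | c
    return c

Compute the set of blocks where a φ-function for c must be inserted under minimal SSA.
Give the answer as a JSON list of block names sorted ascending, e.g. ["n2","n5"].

Answer: ["n3", "n6", "n7", "n8"]

Analysis:
idom tree: n1←n0 n2←n0 n3←n1 n4←n2 n5←n3 n6←n0 n7←n0 n8←n0
Dom at joins:
  n3: preds {n1,n5}: {n0,n1} ∩ {n0,n1,n3,n5} = {n0,n1}; idom=n1
  n6: preds {n0,n1,n4}: {n0} ∩ {n0,n1} ∩ {n0,n2,n4} = {n0}; idom=n0
  n7: preds {n3,n4}: {n0,n1,n3} ∩ {n0,n2,n4} = {n0}; idom=n0
  n8: preds {n1,n5,n6,n7}: {n0,n1} ∩ {n0,n1,n3,n5} ∩ {n0,n6} ∩ {n0,n7} = {n0}; idom=n0

DF walk-up:
  join n3 pred n1: · stop@n1
  join n3 pred n5: n5→n3 stop@n1
  join n6 pred n0: · stop@n0
  join n6 pred n1: n1 stop@n0
  join n6 pred n4: n4→n2 stop@n0
  join n7 pred n3: n3→n1 stop@n0
  join n7 pred n4: n4→n2 stop@n0
  join n8 pred n1: n1 stop@n0
  join n8 pred n5: n5→n3→n1 stop@n0
  join n8 pred n6: n6 stop@n0
  join n8 pred n7: n7 stop@n0
  n0: DF=∅
  n1: DF={n6,n7,n8}
  n2: DF={n6,n7}
  n3: DF={n3,n7,n8}
  n4: DF={n6,n7}
  n5: DF={n3,n8}
  n6: DF={n8}
  n7: DF={n8}
  n8: DF=∅

φ for c: defs {n0,n1,n3,n8}
  DF⁺ = {n3,n6,n7,n8}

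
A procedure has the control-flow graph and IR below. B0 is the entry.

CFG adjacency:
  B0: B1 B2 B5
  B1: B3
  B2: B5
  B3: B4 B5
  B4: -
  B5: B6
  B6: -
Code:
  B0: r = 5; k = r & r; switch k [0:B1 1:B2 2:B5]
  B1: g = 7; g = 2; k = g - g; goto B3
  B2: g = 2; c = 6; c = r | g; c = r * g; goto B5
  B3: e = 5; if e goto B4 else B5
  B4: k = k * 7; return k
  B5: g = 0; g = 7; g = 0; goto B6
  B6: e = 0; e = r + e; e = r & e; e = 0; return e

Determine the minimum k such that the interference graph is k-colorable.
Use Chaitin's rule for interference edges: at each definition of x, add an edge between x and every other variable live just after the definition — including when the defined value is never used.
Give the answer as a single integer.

def/use:
  B0 def {k,r} use ∅
  B1 def {g,k} use ∅
  B2 def {c,g} use {r}
  B3 def {e} use ∅
  B4 def {k} use {k}
  B5 def {g} use ∅
  B6 def {e} use {r}

Backward fixpoint:
  B0 li=∅ lo={r}
  B1 li={r} lo={k,r}
  B2 li={r} lo={r}
  B3 li={k,r} lo={k,r}
  B4 li={k} lo=∅
  B5 li={r} lo={r}
  B6 li={r} lo=∅

Interference:
  c — {g,r}
  e — {k,r}
  g — {c,r}
  k — {e,r}
  r — {c,e,g,k}

Chromatic number:
  {c,g,r} pairwise interfere (3-clique) ⇒ χ ≥ 3
  3-colouring: R0={r}  R1={c,e}  R2={g,k}
  χ = 3

Answer: 3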